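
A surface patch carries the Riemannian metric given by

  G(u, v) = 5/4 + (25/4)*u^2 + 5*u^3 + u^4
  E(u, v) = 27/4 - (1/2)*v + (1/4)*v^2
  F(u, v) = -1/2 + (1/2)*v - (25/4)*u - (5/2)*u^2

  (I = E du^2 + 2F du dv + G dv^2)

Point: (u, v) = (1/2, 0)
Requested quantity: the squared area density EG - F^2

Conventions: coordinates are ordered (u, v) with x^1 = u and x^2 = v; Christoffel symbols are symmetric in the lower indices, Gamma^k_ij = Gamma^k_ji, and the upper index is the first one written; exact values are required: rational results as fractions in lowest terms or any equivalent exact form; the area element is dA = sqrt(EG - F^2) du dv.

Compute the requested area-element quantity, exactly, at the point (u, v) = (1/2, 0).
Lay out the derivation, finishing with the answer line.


E = 27/4, F = -17/4, G = 7/2; EG - F^2 = 89/16

Answer: EG - F^2 = 89/16


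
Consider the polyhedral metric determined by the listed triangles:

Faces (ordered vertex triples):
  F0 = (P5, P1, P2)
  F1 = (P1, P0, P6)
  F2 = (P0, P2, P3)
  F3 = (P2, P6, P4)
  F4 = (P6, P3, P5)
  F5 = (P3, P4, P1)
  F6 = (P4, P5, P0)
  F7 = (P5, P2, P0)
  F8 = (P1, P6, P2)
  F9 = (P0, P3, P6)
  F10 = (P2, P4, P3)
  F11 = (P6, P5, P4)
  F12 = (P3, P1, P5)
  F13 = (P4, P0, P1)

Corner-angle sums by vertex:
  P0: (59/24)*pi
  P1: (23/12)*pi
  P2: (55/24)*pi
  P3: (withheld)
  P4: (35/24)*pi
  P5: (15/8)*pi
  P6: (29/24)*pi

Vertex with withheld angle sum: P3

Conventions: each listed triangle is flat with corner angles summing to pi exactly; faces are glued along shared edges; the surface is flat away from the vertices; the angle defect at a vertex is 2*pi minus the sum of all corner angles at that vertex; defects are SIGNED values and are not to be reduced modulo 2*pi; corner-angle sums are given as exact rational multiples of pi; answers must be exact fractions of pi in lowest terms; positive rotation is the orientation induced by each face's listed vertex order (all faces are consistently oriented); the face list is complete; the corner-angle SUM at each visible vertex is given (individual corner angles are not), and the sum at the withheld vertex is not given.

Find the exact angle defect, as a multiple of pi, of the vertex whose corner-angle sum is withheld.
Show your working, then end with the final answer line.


V = 7, E = 21, F = 14; chi = V - E + F = 0
Gauss-Bonnet: total defect = 2*pi*chi = 0; visible defects sum to (19/24)*pi

Answer: defect(P3) = (-19/24)*pi


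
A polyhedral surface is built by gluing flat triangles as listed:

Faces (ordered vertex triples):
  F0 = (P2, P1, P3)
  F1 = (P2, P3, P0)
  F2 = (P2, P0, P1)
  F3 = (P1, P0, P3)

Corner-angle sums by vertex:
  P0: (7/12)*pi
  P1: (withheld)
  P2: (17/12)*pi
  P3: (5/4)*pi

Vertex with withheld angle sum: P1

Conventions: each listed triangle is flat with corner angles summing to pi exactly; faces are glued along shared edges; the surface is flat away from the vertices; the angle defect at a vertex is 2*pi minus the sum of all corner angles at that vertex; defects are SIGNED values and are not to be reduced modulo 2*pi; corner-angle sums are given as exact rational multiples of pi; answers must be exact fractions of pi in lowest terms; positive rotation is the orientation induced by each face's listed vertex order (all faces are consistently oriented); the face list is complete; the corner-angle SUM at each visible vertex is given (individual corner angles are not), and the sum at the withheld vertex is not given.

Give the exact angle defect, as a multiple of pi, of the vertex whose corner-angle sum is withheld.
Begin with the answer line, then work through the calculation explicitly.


Answer: defect(P1) = (5/4)*pi

V = 4, E = 6, F = 4; chi = V - E + F = 2
Gauss-Bonnet: total defect = 2*pi*chi = 4*pi; visible defects sum to (11/4)*pi


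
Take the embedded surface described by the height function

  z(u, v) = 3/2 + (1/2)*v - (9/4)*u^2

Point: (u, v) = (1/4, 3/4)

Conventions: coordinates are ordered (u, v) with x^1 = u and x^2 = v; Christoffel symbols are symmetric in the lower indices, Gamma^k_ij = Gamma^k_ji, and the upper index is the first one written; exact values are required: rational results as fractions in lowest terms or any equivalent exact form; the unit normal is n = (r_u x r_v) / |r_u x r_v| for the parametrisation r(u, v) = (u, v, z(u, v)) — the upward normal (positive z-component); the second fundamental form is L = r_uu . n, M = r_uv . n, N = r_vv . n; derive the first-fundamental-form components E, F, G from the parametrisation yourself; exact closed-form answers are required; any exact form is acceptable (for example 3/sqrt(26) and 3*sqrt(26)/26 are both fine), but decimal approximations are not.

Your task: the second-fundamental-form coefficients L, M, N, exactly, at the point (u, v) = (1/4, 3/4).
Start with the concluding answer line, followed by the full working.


Answer: L = -36*sqrt(161)/161, M = 0, N = 0

z_u = -9/8, z_v = 1/2, z_uu = -9/2, z_uv = 0, z_vv = 0
E = 145/64, F = -9/16, G = 5/4; answer radicand W^2 = 161/64
unnormalised second-form numerators: l = -9/2, m = 0, n = 0; L = l/sqrt(161/64), and similarly M = m/sqrt(W^2), N = n/sqrt(W^2)


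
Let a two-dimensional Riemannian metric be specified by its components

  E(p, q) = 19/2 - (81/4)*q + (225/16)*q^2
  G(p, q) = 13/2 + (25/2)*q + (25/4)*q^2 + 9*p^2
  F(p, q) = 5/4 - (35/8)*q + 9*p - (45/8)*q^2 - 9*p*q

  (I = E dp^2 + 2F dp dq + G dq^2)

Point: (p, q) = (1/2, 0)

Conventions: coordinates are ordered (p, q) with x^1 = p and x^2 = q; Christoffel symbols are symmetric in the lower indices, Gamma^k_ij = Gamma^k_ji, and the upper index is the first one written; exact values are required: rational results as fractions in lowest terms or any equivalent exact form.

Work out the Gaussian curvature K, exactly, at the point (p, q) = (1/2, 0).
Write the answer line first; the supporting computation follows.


Answer: K = -73903/71289

E = 19/2, F = 23/4, G = 35/4, EG - F^2 = 801/16 at the point
E_p = 0, E_q = -81/4, F_p = 9, F_q = -71/8, G_p = 9, G_q = 25/2
E_qq = 225/8, F_pq = -9, G_pp = 18
Evaluate Brioschi's two determinant matrices M1, M2 and divide by (EG - F^2)^2.
M1 = [[-E_qq/2 + F_pq - G_pp/2, E_p/2, F_p - E_q/2], [F_q - G_p/2, E, F], [G_q/2, F, G]] = [[-513/16, 0, 153/8], [-107/8, 19/2, 23/4], [25/4, 23/4, 35/4]]; det M1 = -539073/128
M2 = [[0, E_q/2, G_p/2], [E_q/2, E, F], [G_p/2, F, G]] = [[0, -81/8, 9/2], [-81/8, 19/2, 23/4], [9/2, 23/4, 35/4]]; det M2 = -413019/256
det M1 - det M2 = -665127/256; K = -665127/256 / (801/16)^2 = -73903/71289


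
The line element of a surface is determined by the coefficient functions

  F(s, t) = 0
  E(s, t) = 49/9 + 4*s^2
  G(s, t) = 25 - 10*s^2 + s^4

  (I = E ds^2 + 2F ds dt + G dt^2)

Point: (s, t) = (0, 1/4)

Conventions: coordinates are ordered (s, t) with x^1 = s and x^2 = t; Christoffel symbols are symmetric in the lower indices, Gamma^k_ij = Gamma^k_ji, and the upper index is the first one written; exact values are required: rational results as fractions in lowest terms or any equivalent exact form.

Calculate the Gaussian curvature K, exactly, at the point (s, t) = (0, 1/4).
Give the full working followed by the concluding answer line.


E = 49/9, F = 0, G = 25, EG - F^2 = 1225/9 at the point
E_s = 0, E_t = 0, F_s = 0, F_t = 0, G_s = 0, G_t = 0
E_tt = 0, F_st = 0, G_ss = -20
Apply the Brioschi formula K = (det M1 - det M2)/(EG - F^2)^2 over the derivative matrices of E, F, G.
M1 = [[-E_tt/2 + F_st - G_ss/2, E_s/2, F_s - E_t/2], [F_t - G_s/2, E, F], [G_t/2, F, G]] = [[10, 0, 0], [0, 49/9, 0], [0, 0, 25]]; det M1 = 12250/9
M2 = [[0, E_t/2, G_s/2], [E_t/2, E, F], [G_s/2, F, G]] = [[0, 0, 0], [0, 49/9, 0], [0, 0, 25]]; det M2 = 0
det M1 - det M2 = 12250/9; K = 12250/9 / (1225/9)^2 = 18/245

Answer: K = 18/245


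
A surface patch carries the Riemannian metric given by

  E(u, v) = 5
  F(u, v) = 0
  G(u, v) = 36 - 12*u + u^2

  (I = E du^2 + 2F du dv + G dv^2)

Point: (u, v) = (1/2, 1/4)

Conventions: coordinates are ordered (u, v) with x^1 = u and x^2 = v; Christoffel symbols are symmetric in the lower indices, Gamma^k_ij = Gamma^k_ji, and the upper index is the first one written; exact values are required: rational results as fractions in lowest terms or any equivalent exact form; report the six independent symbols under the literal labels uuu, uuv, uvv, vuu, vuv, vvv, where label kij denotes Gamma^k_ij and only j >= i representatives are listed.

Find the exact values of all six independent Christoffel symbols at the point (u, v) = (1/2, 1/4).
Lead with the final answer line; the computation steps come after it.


Answer: Gamma_uuu = 0, Gamma_uuv = 0, Gamma_uvv = 11/10, Gamma_vuu = 0, Gamma_vuv = -2/11, Gamma_vvv = 0

E = 5, F = 0, G = 121/4 at the point
E_u = 0, E_v = 0, F_u = 0, F_v = 0, G_u = -11, G_v = 0
EG - F^2 = 605/4;  g^inv = (4/605) * [[121/4, 0], [0, 5]]
first-kind symbols [ij,l] = (1/2)(d_i g_jl + d_j g_il - d_l g_ij): [uu,u] = E_u/2 = 0, [uu,v] = F_u - E_v/2 = 0, [uv,u] = E_v/2 = 0, [uv,v] = G_u/2 = -11/2, [vv,u] = F_v - G_u/2 = 11/2, [vv,v] = G_v/2 = 0
Gamma^u_ij = (G*[ij,u] - F*[ij,v])/(EG - F^2), Gamma^v_ij = (E*[ij,v] - F*[ij,u])/(EG - F^2)


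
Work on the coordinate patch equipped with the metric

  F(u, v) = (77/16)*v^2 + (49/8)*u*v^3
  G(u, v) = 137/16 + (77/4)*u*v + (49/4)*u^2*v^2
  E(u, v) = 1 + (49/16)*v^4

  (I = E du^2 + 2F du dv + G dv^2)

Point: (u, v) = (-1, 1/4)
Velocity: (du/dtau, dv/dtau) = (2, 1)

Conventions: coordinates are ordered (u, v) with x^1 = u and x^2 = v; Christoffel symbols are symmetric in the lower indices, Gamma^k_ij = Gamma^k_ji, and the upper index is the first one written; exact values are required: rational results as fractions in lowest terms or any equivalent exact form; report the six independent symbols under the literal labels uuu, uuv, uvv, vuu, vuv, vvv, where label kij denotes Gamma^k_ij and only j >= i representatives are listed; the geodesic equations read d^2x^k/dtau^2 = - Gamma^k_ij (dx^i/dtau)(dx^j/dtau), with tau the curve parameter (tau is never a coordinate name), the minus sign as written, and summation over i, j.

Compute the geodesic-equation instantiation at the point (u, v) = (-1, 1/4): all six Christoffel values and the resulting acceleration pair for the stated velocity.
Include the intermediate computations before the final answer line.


E = 4145/4096, F = 105/512, G = 289/64 at the point
E_u = 0, E_v = 49/256, F_u = 49/512, F_v = 161/128, G_u = 105/32, G_v = -105/8
EG - F^2 = 18545/4096;  g^inv = (4096/18545) * [[289/64, -105/512], [-105/512, 4145/4096]]
first-kind symbols [ij,l] = (1/2)(d_i g_jl + d_j g_il - d_l g_ij): [uu,u] = E_u/2 = 0, [uu,v] = F_u - E_v/2 = 0, [uv,u] = E_v/2 = 49/512, [uv,v] = G_u/2 = 105/64, [vv,u] = F_v - G_u/2 = -49/128, [vv,v] = G_v/2 = -105/16
Gamma^u_ij = (G*[ij,u] - F*[ij,v])/(EG - F^2), Gamma^v_ij = (E*[ij,v] - F*[ij,u])/(EG - F^2)
Gamma_uuu = 0, Gamma_uuv = 392/18545, Gamma_uvv = -1568/18545, Gamma_vuu = 0, Gamma_vuv = 1344/3709, Gamma_vvv = -5376/3709
d^2u/dtau^2 = -(Gamma_uuu*(2)^2 + 2*Gamma_uuv*(2)*(1) + Gamma_uvv*(1)^2) = 0
d^2v/dtau^2 = -(Gamma_vuu*(2)^2 + 2*Gamma_vuv*(2)*(1) + Gamma_vvv*(1)^2) = 0

Answer: Gamma_uuu = 0, Gamma_uuv = 392/18545, Gamma_uvv = -1568/18545, Gamma_vuu = 0, Gamma_vuv = 1344/3709, Gamma_vvv = -5376/3709; accelerations (d^2u/dtau^2, d^2v/dtau^2) = (0, 0)


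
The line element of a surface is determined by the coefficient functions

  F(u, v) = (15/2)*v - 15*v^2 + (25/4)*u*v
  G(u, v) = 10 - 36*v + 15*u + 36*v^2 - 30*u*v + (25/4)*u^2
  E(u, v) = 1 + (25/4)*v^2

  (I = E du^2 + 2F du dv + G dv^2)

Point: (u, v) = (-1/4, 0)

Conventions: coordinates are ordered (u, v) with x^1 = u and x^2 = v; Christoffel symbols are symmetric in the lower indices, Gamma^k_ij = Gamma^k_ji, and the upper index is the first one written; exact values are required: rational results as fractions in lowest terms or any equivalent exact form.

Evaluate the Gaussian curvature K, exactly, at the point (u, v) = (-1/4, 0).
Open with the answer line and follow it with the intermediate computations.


Answer: K = -1024/7225

E = 1, F = 0, G = 425/64, EG - F^2 = 425/64 at the point
E_u = 0, E_v = 0, F_u = 0, F_v = 95/16, G_u = 95/8, G_v = -57/2
E_vv = 25/2, F_uv = 25/4, G_uu = 25/2
Brioschi: K = (det M1 - det M2) / (EG - F^2)^2 with the standard first/second-derivative matrices M1, M2.
M1 = [[-E_vv/2 + F_uv - G_uu/2, E_u/2, F_u - E_v/2], [F_v - G_u/2, E, F], [G_v/2, F, G]] = [[-25/4, 0, 0], [0, 1, 0], [-57/4, 0, 425/64]]; det M1 = -10625/256
M2 = [[0, E_v/2, G_u/2], [E_v/2, E, F], [G_u/2, F, G]] = [[0, 0, 95/16], [0, 1, 0], [95/16, 0, 425/64]]; det M2 = -9025/256
det M1 - det M2 = -25/4; K = -25/4 / (425/64)^2 = -1024/7225


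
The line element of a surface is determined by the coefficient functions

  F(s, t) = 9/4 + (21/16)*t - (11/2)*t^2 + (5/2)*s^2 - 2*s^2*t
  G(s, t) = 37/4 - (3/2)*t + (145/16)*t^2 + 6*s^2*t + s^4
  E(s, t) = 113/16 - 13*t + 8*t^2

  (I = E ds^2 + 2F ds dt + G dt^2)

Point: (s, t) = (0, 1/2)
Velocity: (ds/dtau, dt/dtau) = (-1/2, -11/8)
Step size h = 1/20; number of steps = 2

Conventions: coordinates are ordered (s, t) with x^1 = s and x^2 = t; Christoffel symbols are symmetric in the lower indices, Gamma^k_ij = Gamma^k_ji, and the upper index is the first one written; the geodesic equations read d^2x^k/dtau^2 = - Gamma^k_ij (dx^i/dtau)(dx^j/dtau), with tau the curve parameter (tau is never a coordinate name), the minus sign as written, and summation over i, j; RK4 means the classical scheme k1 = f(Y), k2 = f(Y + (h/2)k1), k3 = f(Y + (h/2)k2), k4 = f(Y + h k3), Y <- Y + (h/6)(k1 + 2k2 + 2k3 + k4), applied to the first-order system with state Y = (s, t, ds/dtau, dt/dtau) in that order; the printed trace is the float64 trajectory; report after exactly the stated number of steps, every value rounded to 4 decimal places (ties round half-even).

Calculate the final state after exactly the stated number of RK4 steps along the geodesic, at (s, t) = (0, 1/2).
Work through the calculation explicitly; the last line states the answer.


f(Y) = (ds/dtau, dt/dtau, -Gamma^s_ij Y'^i Y'^j, -Gamma^t_ij Y'^i Y'^j) with the Gammas evaluated at the stage position; h = 0.050000; intermediate values shown to 6 dp
step 0: s = 0.0000, t = 0.5000, ds/dtau = -0.5000, dt/dtau = -1.3750
step 1:
  k1: at (s, t) = (0.000000, 0.500000), (ds/dtau, dt/dtau) = (-0.500000, -1.375000); Gamma_sss = -0.151656, Gamma_sst = -1.066233, Gamma_stt = -2.015320, Gamma_tss = 0.253791, Gamma_tst = 0.151656, Gamma_ttt = 0.637883; k1 = (-0.500000, -1.375000, 5.314200, -1.477972)
  k2: at (s, t) = (-0.012500, 0.465625), (ds/dtau, dt/dtau) = (-0.367145, -1.411949); Gamma_sss = -0.175132, Gamma_sst = -1.117177, Gamma_stt = -1.744854, Gamma_tss = 0.287926, Gamma_tst = 0.173967, Gamma_ttt = 0.606862; k2 = (-0.367145, -1.411949, 4.660416, -1.429018)
  k3: at (s, t) = (-0.009179, 0.464701), (ds/dtau, dt/dtau) = (-0.383490, -1.410725); Gamma_sss = -0.176464, Gamma_sst = -1.118997, Gamma_stt = -1.741773, Gamma_tss = 0.290067, Gamma_tst = 0.175615, Gamma_ttt = 0.606501; k3 = (-0.383490, -1.410725, 4.703085, -1.439699)
  k4: at (s, t) = (-0.019174, 0.429464), (ds/dtau, dt/dtau) = (-0.264846, -1.446985); Gamma_sss = -0.199098, Gamma_sst = -1.157524, Gamma_stt = -1.482427, Gamma_tss = 0.326876, Gamma_tst = 0.197890, Gamma_ttt = 0.565397; k4 = (-0.264846, -1.446985, 4.005010, -1.358410)
  Y <- Y + (h/6)(k1 + 2k2 + 2k3 + k4): s = -0.0189, t = 0.4294, ds/dtau = -0.2663, dt/dtau = -1.4464
step 2:
  k1: at (s, t) = (-0.018884, 0.429439), (ds/dtau, dt/dtau) = (-0.266282, -1.446448); Gamma_sss = -0.199176, Gamma_sst = -1.157594, Gamma_stt = -1.482525, Gamma_tss = 0.327008, Gamma_tst = 0.197986, Gamma_ttt = 0.565408; k1 = (-0.266282, -1.446448, 4.007605, -1.358656)
  k2: at (s, t) = (-0.025541, 0.393278), (ds/dtau, dt/dtau) = (-0.166091, -1.480415); Gamma_sss = -0.220424, Gamma_sst = -1.184289, Gamma_stt = -1.236942, Gamma_tss = 0.366552, Gamma_tst = 0.219564, Gamma_ttt = 0.515417; k2 = (-0.166091, -1.480415, 3.299393, -1.247688)
  k3: at (s, t) = (-0.023037, 0.392429), (ds/dtau, dt/dtau) = (-0.183797, -1.477641); Gamma_sss = -0.221477, Gamma_sst = -1.185156, Gamma_stt = -1.233448, Gamma_tss = 0.368510, Gamma_tst = 0.220716, Gamma_ttt = 0.514497; k3 = (-0.183797, -1.477641, 3.344362, -1.255699)
  k4: at (s, t) = (-0.028074, 0.355557), (ds/dtau, dt/dtau) = (-0.099063, -1.509233); Gamma_sss = -0.240062, Gamma_sst = -1.199690, Gamma_stt = -1.003586, Gamma_tss = 0.409639, Gamma_tst = 0.239938, Gamma_ttt = 0.456671; k4 = (-0.099063, -1.509233, 2.647040, -1.115964)
  Y <- Y + (h/6)(k1 + 2k2 + 2k3 + k4): s = -0.0278, t = 0.3555, ds/dtau = -0.1001, dt/dtau = -1.5088

Answer: s = -0.0278, t = 0.3555, ds/dtau = -0.1001, dt/dtau = -1.5088


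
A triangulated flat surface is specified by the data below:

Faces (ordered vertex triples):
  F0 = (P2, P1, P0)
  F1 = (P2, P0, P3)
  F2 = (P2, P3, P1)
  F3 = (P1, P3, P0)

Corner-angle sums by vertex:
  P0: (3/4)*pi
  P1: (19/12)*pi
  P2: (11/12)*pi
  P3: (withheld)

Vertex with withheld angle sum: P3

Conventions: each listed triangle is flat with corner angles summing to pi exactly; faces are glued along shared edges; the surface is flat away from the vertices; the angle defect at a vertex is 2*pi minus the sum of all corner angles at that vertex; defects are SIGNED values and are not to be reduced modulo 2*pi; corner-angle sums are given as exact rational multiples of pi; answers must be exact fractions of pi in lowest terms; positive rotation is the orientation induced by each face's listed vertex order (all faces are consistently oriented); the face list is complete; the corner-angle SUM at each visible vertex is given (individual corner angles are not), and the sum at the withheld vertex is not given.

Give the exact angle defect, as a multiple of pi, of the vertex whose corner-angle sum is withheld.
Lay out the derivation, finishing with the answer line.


V = 4, E = 6, F = 4; chi = V - E + F = 2
Gauss-Bonnet: total defect = 2*pi*chi = 4*pi; visible defects sum to (11/4)*pi

Answer: defect(P3) = (5/4)*pi


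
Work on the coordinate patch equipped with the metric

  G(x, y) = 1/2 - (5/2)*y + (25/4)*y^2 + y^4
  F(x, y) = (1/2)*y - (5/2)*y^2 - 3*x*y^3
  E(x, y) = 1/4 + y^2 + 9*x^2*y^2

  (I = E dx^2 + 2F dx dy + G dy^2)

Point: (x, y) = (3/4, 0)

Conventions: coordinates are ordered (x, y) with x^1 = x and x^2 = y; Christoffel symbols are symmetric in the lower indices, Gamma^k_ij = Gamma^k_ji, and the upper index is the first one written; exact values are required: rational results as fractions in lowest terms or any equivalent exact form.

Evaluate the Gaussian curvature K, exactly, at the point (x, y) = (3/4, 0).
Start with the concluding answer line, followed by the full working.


Answer: K = -97/2

E = 1/4, F = 0, G = 1/2, EG - F^2 = 1/8 at the point
E_x = 0, E_y = 0, F_x = 0, F_y = 1/2, G_x = 0, G_y = -5/2
E_yy = 97/8, F_xy = 0, G_xx = 0
Evaluate Brioschi's two determinant matrices M1, M2 and divide by (EG - F^2)^2.
M1 = [[-E_yy/2 + F_xy - G_xx/2, E_x/2, F_x - E_y/2], [F_y - G_x/2, E, F], [G_y/2, F, G]] = [[-97/16, 0, 0], [1/2, 1/4, 0], [-5/4, 0, 1/2]]; det M1 = -97/128
M2 = [[0, E_y/2, G_x/2], [E_y/2, E, F], [G_x/2, F, G]] = [[0, 0, 0], [0, 1/4, 0], [0, 0, 1/2]]; det M2 = 0
det M1 - det M2 = -97/128; K = -97/128 / (1/8)^2 = -97/2


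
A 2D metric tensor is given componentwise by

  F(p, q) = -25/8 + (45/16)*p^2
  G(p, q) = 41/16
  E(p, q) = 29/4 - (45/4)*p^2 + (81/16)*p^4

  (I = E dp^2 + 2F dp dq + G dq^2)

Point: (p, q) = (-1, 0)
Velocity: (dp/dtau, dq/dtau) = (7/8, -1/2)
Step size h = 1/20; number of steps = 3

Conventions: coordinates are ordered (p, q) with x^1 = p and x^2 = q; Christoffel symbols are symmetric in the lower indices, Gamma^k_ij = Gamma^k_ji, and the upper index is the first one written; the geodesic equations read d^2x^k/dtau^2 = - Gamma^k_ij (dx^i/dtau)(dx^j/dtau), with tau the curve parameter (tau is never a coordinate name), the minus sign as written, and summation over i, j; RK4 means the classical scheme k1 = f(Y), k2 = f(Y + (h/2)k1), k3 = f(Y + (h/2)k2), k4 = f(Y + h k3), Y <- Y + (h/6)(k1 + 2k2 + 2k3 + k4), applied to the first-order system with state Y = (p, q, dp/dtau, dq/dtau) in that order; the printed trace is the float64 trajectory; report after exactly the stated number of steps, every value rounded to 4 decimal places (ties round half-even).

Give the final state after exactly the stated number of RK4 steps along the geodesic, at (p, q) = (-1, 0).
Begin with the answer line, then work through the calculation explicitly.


Answer: p = -0.8742, q = -0.0590, dp/dtau = 0.7960, dq/dtau = -0.3036

f(Y) = (dp/dtau, dq/dtau, -Gamma^p_ij Y'^i Y'^j, -Gamma^q_ij Y'^i Y'^j) with the Gammas evaluated at the stage position; h = 0.050000; intermediate values shown to 6 dp
step 0: p = -1.0000, q = 0.0000, dp/dtau = 0.8750, dq/dtau = -0.5000
step 1:
  k1: at (p, q) = (-1.000000, 0.000000), (dp/dtau, dq/dtau) = (0.875000, -0.500000); Gamma_ppp = 0.428571, Gamma_ppq = 0.000000, Gamma_pqq = 0.000000, Gamma_qpp = -2.142857, Gamma_qpq = 0.000000, Gamma_qqq = 0.000000; k1 = (0.875000, -0.500000, -0.328125, 1.640625)
  k2: at (p, q) = (-0.978125, -0.012500), (dp/dtau, dq/dtau) = (0.866797, -0.458984); Gamma_ppp = 0.569825, Gamma_ppq = 0.000000, Gamma_pqq = 0.000000, Gamma_qpp = -2.050550, Gamma_qpq = 0.000000, Gamma_qqq = 0.000000; k2 = (0.866797, -0.458984, -0.428130, 1.540654)
  k3: at (p, q) = (-0.978330, -0.011475), (dp/dtau, dq/dtau) = (0.864297, -0.461484); Gamma_ppp = 0.568596, Gamma_ppq = 0.000000, Gamma_pqq = 0.000000, Gamma_qpp = -2.051459, Gamma_qpq = 0.000000, Gamma_qqq = 0.000000; k3 = (0.864297, -0.461484, -0.424746, 1.532458)
  k4: at (p, q) = (-0.956785, -0.023074), (dp/dtau, dq/dtau) = (0.853763, -0.423377); Gamma_ppp = 0.687716, Gamma_ppq = 0.000000, Gamma_pqq = 0.000000, Gamma_qpp = -1.952564, Gamma_qpq = 0.000000, Gamma_qqq = 0.000000; k4 = (0.853763, -0.423377, -0.501284, 1.423245)
  Y <- Y + (h/6)(k1 + 2k2 + 2k3 + k4): p = -0.9567, q = -0.0230, dp/dtau = 0.8539, dq/dtau = -0.4232
step 2:
  k1: at (p, q) = (-0.956742, -0.023036), (dp/dtau, dq/dtau) = (0.853874, -0.423249); Gamma_ppp = 0.687934, Gamma_ppq = 0.000000, Gamma_pqq = 0.000000, Gamma_qpp = -1.952360, Gamma_qpq = 0.000000, Gamma_qqq = 0.000000; k1 = (0.853874, -0.423249, -0.501573, 1.423466)
  k2: at (p, q) = (-0.935395, -0.033617), (dp/dtau, dq/dtau) = (0.841334, -0.387663); Gamma_ppp = 0.786174, Gamma_ppq = 0.000000, Gamma_pqq = 0.000000, Gamma_qpp = -1.849542, Gamma_qpq = 0.000000, Gamma_qqq = 0.000000; k2 = (0.841334, -0.387663, -0.556488, 1.309186)
  k3: at (p, q) = (-0.935709, -0.032728), (dp/dtau, dq/dtau) = (0.839961, -0.390520); Gamma_ppp = 0.784871, Gamma_ppq = 0.000000, Gamma_pqq = 0.000000, Gamma_qpp = -1.851073, Gamma_qpq = 0.000000, Gamma_qqq = 0.000000; k3 = (0.839961, -0.390520, -0.553754, 1.305997)
  k4: at (p, q) = (-0.914744, -0.042562), (dp/dtau, dq/dtau) = (0.826186, -0.357949); Gamma_ppp = 0.863246, Gamma_ppq = 0.000000, Gamma_pqq = 0.000000, Gamma_qpp = -1.748033, Gamma_qpq = 0.000000, Gamma_qqq = 0.000000; k4 = (0.826186, -0.357949, -0.589237, 1.193178)
  Y <- Y + (h/6)(k1 + 2k2 + 2k3 + k4): p = -0.9147, q = -0.0425, dp/dtau = 0.8263, dq/dtau = -0.3579
step 3:
  k1: at (p, q) = (-0.914720, -0.042516), (dp/dtau, dq/dtau) = (0.826280, -0.357857); Gamma_ppp = 0.863325, Gamma_ppq = 0.000000, Gamma_pqq = 0.000000, Gamma_qpp = -1.747915, Gamma_qpq = 0.000000, Gamma_qqq = 0.000000; k1 = (0.826280, -0.357857, -0.589425, 1.193368)
  k2: at (p, q) = (-0.894063, -0.051462), (dp/dtau, dq/dtau) = (0.811544, -0.328023); Gamma_ppp = 0.923930, Gamma_ppq = 0.000000, Gamma_pqq = 0.000000, Gamma_qpp = -1.646428, Gamma_qpq = 0.000000, Gamma_qqq = 0.000000; k2 = (0.811544, -0.328023, -0.608504, 1.084344)
  k3: at (p, q) = (-0.894431, -0.050716), (dp/dtau, dq/dtau) = (0.811067, -0.330749); Gamma_ppp = 0.922985, Gamma_ppq = 0.000000, Gamma_pqq = 0.000000, Gamma_qpp = -1.648228, Gamma_qpq = 0.000000, Gamma_qqq = 0.000000; k3 = (0.811067, -0.330749, -0.607167, 1.084253)
  k4: at (p, q) = (-0.874167, -0.059053), (dp/dtau, dq/dtau) = (0.795921, -0.303645); Gamma_ppp = 0.968128, Gamma_ppq = 0.000000, Gamma_pqq = 0.000000, Gamma_qpp = -1.550247, Gamma_qpq = 0.000000, Gamma_qqq = 0.000000; k4 = (0.795921, -0.303645, -0.613300, 0.982067)
  Y <- Y + (h/6)(k1 + 2k2 + 2k3 + k4): p = -0.8742, q = -0.0590, dp/dtau = 0.7960, dq/dtau = -0.3036


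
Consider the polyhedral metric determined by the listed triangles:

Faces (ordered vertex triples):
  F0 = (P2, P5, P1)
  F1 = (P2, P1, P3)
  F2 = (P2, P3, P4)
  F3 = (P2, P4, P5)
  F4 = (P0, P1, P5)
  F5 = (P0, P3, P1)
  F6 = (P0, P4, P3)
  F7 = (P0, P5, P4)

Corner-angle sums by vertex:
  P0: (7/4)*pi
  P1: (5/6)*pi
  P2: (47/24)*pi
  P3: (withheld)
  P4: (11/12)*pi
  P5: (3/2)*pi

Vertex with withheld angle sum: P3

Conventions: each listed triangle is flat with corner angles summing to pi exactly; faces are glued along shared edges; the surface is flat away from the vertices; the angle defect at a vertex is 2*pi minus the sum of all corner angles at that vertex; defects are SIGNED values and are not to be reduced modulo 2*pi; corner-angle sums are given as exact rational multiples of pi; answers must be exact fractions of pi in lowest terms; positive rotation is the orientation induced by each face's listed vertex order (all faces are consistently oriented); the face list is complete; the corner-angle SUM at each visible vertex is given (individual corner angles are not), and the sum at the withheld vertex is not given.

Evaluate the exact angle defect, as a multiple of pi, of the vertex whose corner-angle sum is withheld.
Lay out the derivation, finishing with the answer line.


V = 6, E = 12, F = 8; chi = V - E + F = 2
Gauss-Bonnet: total defect = 2*pi*chi = 4*pi; visible defects sum to (73/24)*pi

Answer: defect(P3) = (23/24)*pi


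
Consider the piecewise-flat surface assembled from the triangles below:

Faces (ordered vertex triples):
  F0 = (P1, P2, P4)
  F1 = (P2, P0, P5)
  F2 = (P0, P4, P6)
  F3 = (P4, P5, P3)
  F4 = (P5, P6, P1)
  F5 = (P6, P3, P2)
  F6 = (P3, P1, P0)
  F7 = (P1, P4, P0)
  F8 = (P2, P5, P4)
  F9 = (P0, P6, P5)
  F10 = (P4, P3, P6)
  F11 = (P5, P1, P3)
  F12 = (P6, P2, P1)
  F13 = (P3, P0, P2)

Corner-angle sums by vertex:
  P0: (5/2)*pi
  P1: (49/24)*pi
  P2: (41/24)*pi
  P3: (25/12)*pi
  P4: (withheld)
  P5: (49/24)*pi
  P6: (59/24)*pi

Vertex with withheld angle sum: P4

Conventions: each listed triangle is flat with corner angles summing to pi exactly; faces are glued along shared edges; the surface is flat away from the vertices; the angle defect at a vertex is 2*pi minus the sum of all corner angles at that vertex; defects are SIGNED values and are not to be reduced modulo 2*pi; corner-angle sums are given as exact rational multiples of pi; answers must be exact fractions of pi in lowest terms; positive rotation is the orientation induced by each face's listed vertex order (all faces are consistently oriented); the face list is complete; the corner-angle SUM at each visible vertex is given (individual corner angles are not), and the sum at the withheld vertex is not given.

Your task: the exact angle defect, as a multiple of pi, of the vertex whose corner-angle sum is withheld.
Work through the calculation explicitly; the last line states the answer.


V = 7, E = 21, F = 14; chi = V - E + F = 0
Gauss-Bonnet: total defect = 2*pi*chi = 0; visible defects sum to (-5/6)*pi

Answer: defect(P4) = (5/6)*pi


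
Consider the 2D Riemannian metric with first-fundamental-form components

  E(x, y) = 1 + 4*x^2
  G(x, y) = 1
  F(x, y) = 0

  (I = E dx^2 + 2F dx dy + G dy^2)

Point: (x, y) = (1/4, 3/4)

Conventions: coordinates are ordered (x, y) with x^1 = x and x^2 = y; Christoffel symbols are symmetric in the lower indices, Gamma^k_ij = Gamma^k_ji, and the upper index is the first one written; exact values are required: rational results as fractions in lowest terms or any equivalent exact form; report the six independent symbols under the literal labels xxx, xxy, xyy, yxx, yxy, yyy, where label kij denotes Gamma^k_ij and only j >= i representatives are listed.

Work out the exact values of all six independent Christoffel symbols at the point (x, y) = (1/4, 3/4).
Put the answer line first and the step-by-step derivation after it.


Answer: Gamma_xxx = 4/5, Gamma_xxy = 0, Gamma_xyy = 0, Gamma_yxx = 0, Gamma_yxy = 0, Gamma_yyy = 0

E = 5/4, F = 0, G = 1 at the point
E_x = 2, E_y = 0, F_x = 0, F_y = 0, G_x = 0, G_y = 0
EG - F^2 = 5/4;  g^inv = (4/5) * [[1, 0], [0, 5/4]]
first-kind symbols [ij,l] = (1/2)(d_i g_jl + d_j g_il - d_l g_ij): [xx,x] = E_x/2 = 1, [xx,y] = F_x - E_y/2 = 0, [xy,x] = E_y/2 = 0, [xy,y] = G_x/2 = 0, [yy,x] = F_y - G_x/2 = 0, [yy,y] = G_y/2 = 0
Gamma^x_ij = (G*[ij,x] - F*[ij,y])/(EG - F^2), Gamma^y_ij = (E*[ij,y] - F*[ij,x])/(EG - F^2)


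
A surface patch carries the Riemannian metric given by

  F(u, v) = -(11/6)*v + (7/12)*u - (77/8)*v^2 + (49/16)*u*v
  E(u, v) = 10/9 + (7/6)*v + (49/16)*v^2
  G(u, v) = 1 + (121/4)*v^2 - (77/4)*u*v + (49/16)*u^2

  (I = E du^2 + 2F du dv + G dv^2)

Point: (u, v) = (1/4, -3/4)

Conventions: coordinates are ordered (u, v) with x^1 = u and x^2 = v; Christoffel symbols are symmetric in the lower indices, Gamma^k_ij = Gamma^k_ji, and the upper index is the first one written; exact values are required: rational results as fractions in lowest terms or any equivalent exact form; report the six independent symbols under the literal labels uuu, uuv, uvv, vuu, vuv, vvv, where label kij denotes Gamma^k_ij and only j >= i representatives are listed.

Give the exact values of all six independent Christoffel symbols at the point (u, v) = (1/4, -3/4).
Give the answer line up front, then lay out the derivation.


Answer: Gamma_uuu = 0, Gamma_uuv = -1974/26237, Gamma_uvv = 6204/26237, Gamma_vuu = 0, Gamma_vuv = 9198/26237, Gamma_vvv = -28908/26237

E = 4513/2304, F = -3431/768, G = 5585/256 at the point
E_u = 0, E_v = -329/96, F_u = -329/192, F_v = 2567/192, G_u = 511/32, G_v = -803/16
EG - F^2 = 26237/1152;  g^inv = (1152/26237) * [[5585/256, 3431/768], [3431/768, 4513/2304]]
first-kind symbols [ij,l] = (1/2)(d_i g_jl + d_j g_il - d_l g_ij): [uu,u] = E_u/2 = 0, [uu,v] = F_u - E_v/2 = 0, [uv,u] = E_v/2 = -329/192, [uv,v] = G_u/2 = 511/64, [vv,u] = F_v - G_u/2 = 517/96, [vv,v] = G_v/2 = -803/32
Gamma^u_ij = (G*[ij,u] - F*[ij,v])/(EG - F^2), Gamma^v_ij = (E*[ij,v] - F*[ij,u])/(EG - F^2)


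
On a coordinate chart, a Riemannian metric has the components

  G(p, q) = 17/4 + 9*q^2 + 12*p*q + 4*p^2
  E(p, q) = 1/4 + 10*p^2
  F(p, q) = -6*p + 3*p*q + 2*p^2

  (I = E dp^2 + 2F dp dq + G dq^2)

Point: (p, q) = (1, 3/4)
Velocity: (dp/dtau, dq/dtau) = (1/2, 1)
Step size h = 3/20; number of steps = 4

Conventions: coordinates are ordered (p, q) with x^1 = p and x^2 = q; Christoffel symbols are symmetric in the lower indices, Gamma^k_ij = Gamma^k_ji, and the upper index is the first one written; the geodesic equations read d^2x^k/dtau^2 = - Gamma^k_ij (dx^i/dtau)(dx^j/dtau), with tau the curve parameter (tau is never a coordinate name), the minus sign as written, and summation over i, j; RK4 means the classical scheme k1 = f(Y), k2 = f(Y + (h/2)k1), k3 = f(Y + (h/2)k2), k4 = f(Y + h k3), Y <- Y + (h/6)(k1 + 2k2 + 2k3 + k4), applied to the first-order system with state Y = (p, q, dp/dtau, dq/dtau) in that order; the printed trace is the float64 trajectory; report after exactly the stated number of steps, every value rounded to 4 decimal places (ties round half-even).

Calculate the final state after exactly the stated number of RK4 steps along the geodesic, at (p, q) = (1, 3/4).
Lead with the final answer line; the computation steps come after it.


Answer: p = 1.3148, q = 1.2250, dp/dtau = 0.5348, dq/dtau = 0.6367

f(Y) = (dp/dtau, dq/dtau, -Gamma^p_ij Y'^i Y'^j, -Gamma^q_ij Y'^i Y'^j) with the Gammas evaluated at the stage position; h = 0.150000; intermediate values shown to 6 dp
step 0: p = 1.0000, q = 0.7500, dp/dtau = 0.5000, dq/dtau = 1.0000
step 1:
  k1: at (p, q) = (1.000000, 0.750000), (dp/dtau, dq/dtau) = (0.500000, 1.000000); Gamma_ppp = 0.990790, Gamma_ppq = 0.065923, Gamma_pqq = -0.444983, Gamma_qpp = 0.088914, Gamma_qpq = 0.386123, Gamma_qqq = 0.536528; k1 = (0.500000, 1.000000, 0.131362, -0.944879)
  k2: at (p, q) = (1.037500, 0.825000), (dp/dtau, dq/dtau) = (0.509852, 0.929134); Gamma_ppp = 0.953249, Gamma_ppq = 0.050226, Gamma_pqq = -0.472798, Gamma_qpp = 0.082519, Gamma_qpq = 0.367721, Gamma_qqq = 0.518535; k2 = (0.509852, 0.929134, 0.112780, -0.817491)
  k3: at (p, q) = (1.038239, 0.819685), (dp/dtau, dq/dtau) = (0.508458, 0.938688); Gamma_ppp = 0.952783, Gamma_ppq = 0.050810, Gamma_pqq = -0.468428, Gamma_qpp = 0.083022, Gamma_qpq = 0.368571, Gamma_qqq = 0.519493; k3 = (0.508458, 0.938688, 0.117924, -0.831033)
  k4: at (p, q) = (1.076269, 0.890803), (dp/dtau, dq/dtau) = (0.517689, 0.875345); Gamma_ppp = 0.917807, Gamma_ppq = 0.037646, Gamma_pqq = -0.488826, Gamma_qpp = 0.077668, Gamma_qpq = 0.352251, Gamma_qqq = 0.503326; k4 = (0.517689, 0.875345, 0.094460, -0.725728)
  Y <- Y + (h/6)(k1 + 2k2 + 2k3 + k4): p = 1.0764, q = 0.8903, dp/dtau = 0.5172, dq/dtau = 0.8758
step 2:
  k1: at (p, q) = (1.076358, 0.890275), (dp/dtau, dq/dtau) = (0.517181, 0.875809); Gamma_ppp = 0.917749, Gamma_ppq = 0.037696, Gamma_pqq = -0.488409, Gamma_qpp = 0.077713, Gamma_qpq = 0.352327, Gamma_qqq = 0.503412; k1 = (0.517181, 0.875809, 0.095005, -0.726098)
  k2: at (p, q) = (1.115146, 0.955960), (dp/dtau, dq/dtau) = (0.524306, 0.821351); Gamma_ppp = 0.884886, Gamma_ppq = 0.026800, Gamma_pqq = -0.501285, Gamma_qpp = 0.073355, Gamma_qpq = 0.338057, Gamma_qqq = 0.489078; k2 = (0.524306, 0.821351, 0.071841, -0.641267)
  k3: at (p, q) = (1.115681, 0.951876), (dp/dtau, dq/dtau) = (0.522569, 0.827714); Gamma_ppp = 0.884576, Gamma_ppq = 0.027165, Gamma_pqq = -0.498378, Gamma_qpp = 0.073667, Gamma_qpq = 0.338616, Gamma_qqq = 0.489696; k3 = (0.522569, 0.827714, 0.076385, -0.648541)
  k4: at (p, q) = (1.154743, 1.014432), (dp/dtau, dq/dtau) = (0.528639, 0.778527); Gamma_ppp = 0.853903, Gamma_ppq = 0.017924, Gamma_pqq = -0.506847, Gamma_qpp = 0.069918, Gamma_qpq = 0.325782, Gamma_qqq = 0.476549; k4 = (0.528639, 0.778527, 0.053819, -0.576535)
  Y <- Y + (h/6)(k1 + 2k2 + 2k3 + k4): p = 1.1548, q = 1.0141, dp/dtau = 0.5283, dq/dtau = 0.7788
step 3:
  k1: at (p, q) = (1.154847, 1.014086), (dp/dtau, dq/dtau) = (0.528313, 0.778752); Gamma_ppp = 0.853835, Gamma_ppq = 0.017947, Gamma_pqq = -0.506575, Gamma_qpp = 0.069943, Gamma_qpq = 0.325820, Gamma_qqq = 0.476592; k1 = (0.528313, 0.778752, 0.054130, -0.576655)
  k2: at (p, q) = (1.194470, 1.072493), (dp/dtau, dq/dtau) = (0.532372, 0.735503); Gamma_ppp = 0.824937, Gamma_ppq = 0.010180, Gamma_pqq = -0.510483, Gamma_qpp = 0.066790, Gamma_qpq = 0.314378, Gamma_qqq = 0.464640; k2 = (0.532372, 0.735503, 0.034377, -0.516481)
  k3: at (p, q) = (1.194775, 1.069249), (dp/dtau, dq/dtau) = (0.530891, 0.740016); Gamma_ppp = 0.824791, Gamma_ppq = 0.010427, Gamma_pqq = -0.508542, Gamma_qpp = 0.066996, Gamma_qpq = 0.314775, Gamma_qqq = 0.465074; k3 = (0.530891, 0.740016, 0.037834, -0.520898)
  k4: at (p, q) = (1.234481, 1.125089), (dp/dtau, dq/dtau) = (0.533988, 0.700618); Gamma_ppp = 0.797780, Gamma_ppq = 0.003779, Gamma_pqq = -0.509878, Gamma_qpp = 0.064226, Gamma_qpq = 0.304366, Gamma_qqq = 0.453968; k4 = (0.533988, 0.700618, 0.019973, -0.468890)
  Y <- Y + (h/6)(k1 + 2k2 + 2k3 + k4): p = 1.2346, q = 1.1248, dp/dtau = 0.5338, dq/dtau = 0.7007
step 4:
  k1: at (p, q) = (1.234568, 1.124847), (dp/dtau, dq/dtau) = (0.533776, 0.700745); Gamma_ppp = 0.797729, Gamma_ppq = 0.003792, Gamma_pqq = -0.509698, Gamma_qpp = 0.064241, Gamma_qpq = 0.304389, Gamma_qqq = 0.453993; k1 = (0.533776, 0.700745, 0.020161, -0.468941)
  k2: at (p, q) = (1.274601, 1.177402), (dp/dtau, dq/dtau) = (0.535288, 0.665574); Gamma_ppp = 0.772280, Gamma_ppq = -0.001855, Gamma_pqq = -0.508306, Gamma_qpp = 0.061854, Gamma_qpq = 0.294979, Gamma_qqq = 0.443740; k2 = (0.535288, 0.665574, 0.005213, -0.424482)
  k3: at (p, q) = (1.274714, 1.174765), (dp/dtau, dq/dtau) = (0.534167, 0.668909); Gamma_ppp = 0.772249, Gamma_ppq = -0.001682, Gamma_pqq = -0.507004, Gamma_qpp = 0.061997, Gamma_qpq = 0.295274, Gamma_qqq = 0.444063; k3 = (0.534167, 0.668909, 0.007706, -0.427389)
  k4: at (p, q) = (1.314693, 1.225183), (dp/dtau, dq/dtau) = (0.534932, 0.636636); Gamma_ppp = 0.748420, Gamma_ppq = -0.006553, Gamma_pqq = -0.504156, Gamma_qpp = 0.059867, Gamma_qpq = 0.286633, Gamma_qqq = 0.434454; k4 = (0.534932, 0.636636, -0.005361, -0.388448)
  Y <- Y + (h/6)(k1 + 2k2 + 2k3 + k4): p = 1.3148, q = 1.2250, dp/dtau = 0.5348, dq/dtau = 0.6367


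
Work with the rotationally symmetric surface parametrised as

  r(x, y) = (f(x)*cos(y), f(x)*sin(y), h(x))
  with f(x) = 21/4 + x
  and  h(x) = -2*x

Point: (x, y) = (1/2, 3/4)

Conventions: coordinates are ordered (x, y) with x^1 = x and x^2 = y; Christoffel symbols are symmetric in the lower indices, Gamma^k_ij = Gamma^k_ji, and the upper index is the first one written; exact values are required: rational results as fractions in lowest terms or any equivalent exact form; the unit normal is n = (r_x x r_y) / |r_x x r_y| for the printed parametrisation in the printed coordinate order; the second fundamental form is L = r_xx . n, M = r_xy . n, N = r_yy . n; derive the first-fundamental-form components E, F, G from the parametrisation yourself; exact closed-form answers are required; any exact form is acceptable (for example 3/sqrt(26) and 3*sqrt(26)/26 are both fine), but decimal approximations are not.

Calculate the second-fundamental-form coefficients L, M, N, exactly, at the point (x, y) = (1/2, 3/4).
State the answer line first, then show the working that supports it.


Answer: L = 0, M = 0, N = -23*sqrt(5)/10

f = 23/4, f' = 1, f'' = 0, h' = -2, h'' = 0
E = 5, F = 0, G = 529/16; answer radicand W^2 = 5
unnormalised second-form numerators: l = 0, m = 0, n = -23/2; L = l/sqrt(5), and similarly M = m/sqrt(W^2), N = n/sqrt(W^2)


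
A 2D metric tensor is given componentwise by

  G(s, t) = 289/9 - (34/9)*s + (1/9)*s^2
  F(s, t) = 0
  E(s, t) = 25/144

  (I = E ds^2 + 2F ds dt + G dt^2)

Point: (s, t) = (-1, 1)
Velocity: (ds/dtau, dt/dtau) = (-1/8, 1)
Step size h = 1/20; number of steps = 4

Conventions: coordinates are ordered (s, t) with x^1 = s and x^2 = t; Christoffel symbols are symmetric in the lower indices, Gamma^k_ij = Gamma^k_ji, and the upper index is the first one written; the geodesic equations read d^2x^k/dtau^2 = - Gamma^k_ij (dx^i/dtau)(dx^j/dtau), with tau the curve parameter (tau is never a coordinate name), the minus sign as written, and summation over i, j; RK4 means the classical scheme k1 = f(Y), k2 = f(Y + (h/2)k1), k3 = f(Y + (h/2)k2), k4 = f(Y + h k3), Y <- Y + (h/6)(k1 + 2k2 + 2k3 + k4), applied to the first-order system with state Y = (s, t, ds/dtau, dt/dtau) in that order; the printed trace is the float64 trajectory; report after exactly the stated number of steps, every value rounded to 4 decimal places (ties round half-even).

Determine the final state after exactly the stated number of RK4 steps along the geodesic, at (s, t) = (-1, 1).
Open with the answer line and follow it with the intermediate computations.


Answer: s = -1.2536, t = 1.1980, ds/dtau = -2.3954, dt/dtau = 0.9724

f(Y) = (ds/dtau, dt/dtau, -Gamma^s_ij Y'^i Y'^j, -Gamma^t_ij Y'^i Y'^j) with the Gammas evaluated at the stage position; h = 0.050000; intermediate values shown to 6 dp
step 0: s = -1.0000, t = 1.0000, ds/dtau = -0.1250, dt/dtau = 1.0000
step 1:
  k1: at (s, t) = (-1.000000, 1.000000), (ds/dtau, dt/dtau) = (-0.125000, 1.000000); Gamma_sss = 0.000000, Gamma_sst = 0.000000, Gamma_stt = 11.520000, Gamma_tss = 0.000000, Gamma_tst = -0.055556, Gamma_ttt = 0.000000; k1 = (-0.125000, 1.000000, -11.520000, -0.013889)
  k2: at (s, t) = (-1.003125, 1.025000), (ds/dtau, dt/dtau) = (-0.413000, 0.999653); Gamma_sss = 0.000000, Gamma_sst = 0.000000, Gamma_stt = 11.522000, Gamma_tss = 0.000000, Gamma_tst = -0.055546, Gamma_ttt = 0.000000; k2 = (-0.413000, 0.999653, -11.514000, -0.045865)
  k3: at (s, t) = (-1.010325, 1.024991), (ds/dtau, dt/dtau) = (-0.412850, 0.998853); Gamma_sss = 0.000000, Gamma_sst = 0.000000, Gamma_stt = 11.526608, Gamma_tss = 0.000000, Gamma_tst = -0.055524, Gamma_ttt = 0.000000; k3 = (-0.412850, 0.998853, -11.500190, -0.045793)
  k4: at (s, t) = (-1.020643, 1.049943), (ds/dtau, dt/dtau) = (-0.700009, 0.997710); Gamma_sss = 0.000000, Gamma_sst = 0.000000, Gamma_stt = 11.533211, Gamma_tss = 0.000000, Gamma_tst = -0.055492, Gamma_ttt = 0.000000; k4 = (-0.700009, 0.997710, -11.480457, -0.077512)
  Y <- Y + (h/6)(k1 + 2k2 + 2k3 + k4): s = -1.0206, t = 1.0500, ds/dtau = -0.7002, dt/dtau = 0.9977
step 2:
  k1: at (s, t) = (-1.020639, 1.049956), (ds/dtau, dt/dtau) = (-0.700240, 0.997711); Gamma_sss = 0.000000, Gamma_sst = 0.000000, Gamma_stt = 11.533209, Gamma_tss = 0.000000, Gamma_tst = -0.055492, Gamma_ttt = 0.000000; k1 = (-0.700240, 0.997711, -11.480463, -0.077537)
  k2: at (s, t) = (-1.038145, 1.074899), (ds/dtau, dt/dtau) = (-0.987252, 0.995772); Gamma_sss = 0.000000, Gamma_sst = 0.000000, Gamma_stt = 11.544413, Gamma_tss = 0.000000, Gamma_tst = -0.055438, Gamma_ttt = 0.000000; k2 = (-0.987252, 0.995772, -11.447006, -0.109000)
  k3: at (s, t) = (-1.045321, 1.074850), (ds/dtau, dt/dtau) = (-0.986415, 0.994986); Gamma_sss = 0.000000, Gamma_sst = 0.000000, Gamma_stt = 11.549005, Gamma_tss = 0.000000, Gamma_tst = -0.055416, Gamma_ttt = 0.000000; k3 = (-0.986415, 0.994986, -11.433475, -0.108778)
  k4: at (s, t) = (-1.069960, 1.099705), (ds/dtau, dt/dtau) = (-1.271914, 0.992272); Gamma_sss = 0.000000, Gamma_sst = 0.000000, Gamma_stt = 11.564774, Gamma_tss = 0.000000, Gamma_tst = -0.055340, Gamma_ttt = 0.000000; k4 = (-1.271914, 0.992272, -11.386715, -0.139689)
  Y <- Y + (h/6)(k1 + 2k2 + 2k3 + k4): s = -1.0700, t = 1.0997, ds/dtau = -1.2721, dt/dtau = 0.9923
step 3:
  k1: at (s, t) = (-1.069968, 1.099719), (ds/dtau, dt/dtau) = (-1.272141, 0.992271); Gamma_sss = 0.000000, Gamma_sst = 0.000000, Gamma_stt = 11.564780, Gamma_tss = 0.000000, Gamma_tst = -0.055340, Gamma_ttt = 0.000000; k1 = (-1.272141, 0.992271, -11.386698, -0.139713)
  k2: at (s, t) = (-1.101772, 1.124525), (ds/dtau, dt/dtau) = (-1.556809, 0.988778); Gamma_sss = 0.000000, Gamma_sst = 0.000000, Gamma_stt = 11.585134, Gamma_tss = 0.000000, Gamma_tst = -0.055243, Gamma_ttt = 0.000000; k2 = (-1.556809, 0.988778, -11.326576, -0.170076)
  k3: at (s, t) = (-1.108889, 1.124438), (ds/dtau, dt/dtau) = (-1.555306, 0.988019); Gamma_sss = 0.000000, Gamma_sst = 0.000000, Gamma_stt = 11.589689, Gamma_tss = 0.000000, Gamma_tst = -0.055222, Gamma_ttt = 0.000000; k3 = (-1.555306, 0.988019, -11.313639, -0.169715)
  k4: at (s, t) = (-1.147734, 1.149119), (ds/dtau, dt/dtau) = (-1.837823, 0.983785); Gamma_sss = 0.000000, Gamma_sst = 0.000000, Gamma_stt = 11.614550, Gamma_tss = 0.000000, Gamma_tst = -0.055103, Gamma_ttt = 0.000000; k4 = (-1.837823, 0.983785, -11.240946, -0.199256)
  Y <- Y + (h/6)(k1 + 2k2 + 2k3 + k4): s = -1.1478, t = 1.1491, ds/dtau = -1.8380, dt/dtau = 0.9838
step 4:
  k1: at (s, t) = (-1.147753, 1.149132), (ds/dtau, dt/dtau) = (-1.838042, 0.983783); Gamma_sss = 0.000000, Gamma_sst = 0.000000, Gamma_stt = 11.614562, Gamma_tss = 0.000000, Gamma_tst = -0.055103, Gamma_ttt = 0.000000; k1 = (-1.838042, 0.983783, -11.240908, -0.199279)
  k2: at (s, t) = (-1.193704, 1.173727), (ds/dtau, dt/dtau) = (-2.119065, 0.978801); Gamma_sss = 0.000000, Gamma_sst = 0.000000, Gamma_stt = 11.643971, Gamma_tss = 0.000000, Gamma_tst = -0.054964, Gamma_ttt = 0.000000; k2 = (-2.119065, 0.978801, -11.155521, -0.228007)
  k3: at (s, t) = (-1.200730, 1.173602), (ds/dtau, dt/dtau) = (-2.116930, 0.978083); Gamma_sss = 0.000000, Gamma_sst = 0.000000, Gamma_stt = 11.648467, Gamma_tss = 0.000000, Gamma_tst = -0.054943, Gamma_ttt = 0.000000; k3 = (-2.116930, 0.978083, -11.143458, -0.227522)
  k4: at (s, t) = (-1.253600, 1.198036), (ds/dtau, dt/dtau) = (-2.395215, 0.972407); Gamma_sss = 0.000000, Gamma_sst = 0.000000, Gamma_stt = 11.682304, Gamma_tss = 0.000000, Gamma_tst = -0.054784, Gamma_ttt = 0.000000; k4 = (-2.395215, 0.972407, -11.046495, -0.255196)
  Y <- Y + (h/6)(k1 + 2k2 + 2k3 + k4): s = -1.2536, t = 1.1980, ds/dtau = -2.3954, dt/dtau = 0.9724
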